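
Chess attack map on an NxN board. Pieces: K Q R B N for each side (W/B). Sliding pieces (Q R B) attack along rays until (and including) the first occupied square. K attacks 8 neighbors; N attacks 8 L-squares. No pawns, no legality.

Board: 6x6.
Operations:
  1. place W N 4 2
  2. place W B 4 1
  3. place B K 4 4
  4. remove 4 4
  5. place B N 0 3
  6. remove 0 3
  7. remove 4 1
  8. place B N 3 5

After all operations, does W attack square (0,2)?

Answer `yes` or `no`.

Answer: no

Derivation:
Op 1: place WN@(4,2)
Op 2: place WB@(4,1)
Op 3: place BK@(4,4)
Op 4: remove (4,4)
Op 5: place BN@(0,3)
Op 6: remove (0,3)
Op 7: remove (4,1)
Op 8: place BN@(3,5)
Per-piece attacks for W:
  WN@(4,2): attacks (5,4) (3,4) (2,3) (5,0) (3,0) (2,1)
W attacks (0,2): no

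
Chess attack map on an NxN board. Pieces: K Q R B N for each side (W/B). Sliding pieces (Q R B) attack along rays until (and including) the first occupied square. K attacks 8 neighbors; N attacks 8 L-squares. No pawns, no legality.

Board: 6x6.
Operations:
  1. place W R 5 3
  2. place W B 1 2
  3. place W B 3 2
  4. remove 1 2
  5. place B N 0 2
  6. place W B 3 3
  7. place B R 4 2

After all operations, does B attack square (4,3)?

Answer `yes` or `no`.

Op 1: place WR@(5,3)
Op 2: place WB@(1,2)
Op 3: place WB@(3,2)
Op 4: remove (1,2)
Op 5: place BN@(0,2)
Op 6: place WB@(3,3)
Op 7: place BR@(4,2)
Per-piece attacks for B:
  BN@(0,2): attacks (1,4) (2,3) (1,0) (2,1)
  BR@(4,2): attacks (4,3) (4,4) (4,5) (4,1) (4,0) (5,2) (3,2) [ray(-1,0) blocked at (3,2)]
B attacks (4,3): yes

Answer: yes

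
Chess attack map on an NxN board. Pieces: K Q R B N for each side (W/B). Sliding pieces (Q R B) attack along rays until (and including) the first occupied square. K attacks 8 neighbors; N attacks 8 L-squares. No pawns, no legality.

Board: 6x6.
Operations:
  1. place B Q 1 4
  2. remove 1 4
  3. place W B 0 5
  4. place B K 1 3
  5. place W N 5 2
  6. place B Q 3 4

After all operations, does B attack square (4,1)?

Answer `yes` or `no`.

Answer: no

Derivation:
Op 1: place BQ@(1,4)
Op 2: remove (1,4)
Op 3: place WB@(0,5)
Op 4: place BK@(1,3)
Op 5: place WN@(5,2)
Op 6: place BQ@(3,4)
Per-piece attacks for B:
  BK@(1,3): attacks (1,4) (1,2) (2,3) (0,3) (2,4) (2,2) (0,4) (0,2)
  BQ@(3,4): attacks (3,5) (3,3) (3,2) (3,1) (3,0) (4,4) (5,4) (2,4) (1,4) (0,4) (4,5) (4,3) (5,2) (2,5) (2,3) (1,2) (0,1) [ray(1,-1) blocked at (5,2)]
B attacks (4,1): no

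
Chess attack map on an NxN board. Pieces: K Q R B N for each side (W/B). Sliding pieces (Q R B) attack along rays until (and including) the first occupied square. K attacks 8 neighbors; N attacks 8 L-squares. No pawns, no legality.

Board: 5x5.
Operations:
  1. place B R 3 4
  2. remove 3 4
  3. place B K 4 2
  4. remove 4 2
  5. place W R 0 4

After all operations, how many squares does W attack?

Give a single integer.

Answer: 8

Derivation:
Op 1: place BR@(3,4)
Op 2: remove (3,4)
Op 3: place BK@(4,2)
Op 4: remove (4,2)
Op 5: place WR@(0,4)
Per-piece attacks for W:
  WR@(0,4): attacks (0,3) (0,2) (0,1) (0,0) (1,4) (2,4) (3,4) (4,4)
Union (8 distinct): (0,0) (0,1) (0,2) (0,3) (1,4) (2,4) (3,4) (4,4)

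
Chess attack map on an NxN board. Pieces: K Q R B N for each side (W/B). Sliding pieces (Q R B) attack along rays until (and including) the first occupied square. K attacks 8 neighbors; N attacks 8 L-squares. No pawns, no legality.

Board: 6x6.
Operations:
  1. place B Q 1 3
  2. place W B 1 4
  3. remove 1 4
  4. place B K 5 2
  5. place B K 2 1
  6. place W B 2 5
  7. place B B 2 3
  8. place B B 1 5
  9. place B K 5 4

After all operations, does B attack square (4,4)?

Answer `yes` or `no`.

Op 1: place BQ@(1,3)
Op 2: place WB@(1,4)
Op 3: remove (1,4)
Op 4: place BK@(5,2)
Op 5: place BK@(2,1)
Op 6: place WB@(2,5)
Op 7: place BB@(2,3)
Op 8: place BB@(1,5)
Op 9: place BK@(5,4)
Per-piece attacks for B:
  BQ@(1,3): attacks (1,4) (1,5) (1,2) (1,1) (1,0) (2,3) (0,3) (2,4) (3,5) (2,2) (3,1) (4,0) (0,4) (0,2) [ray(0,1) blocked at (1,5); ray(1,0) blocked at (2,3)]
  BB@(1,5): attacks (2,4) (3,3) (4,2) (5,1) (0,4)
  BK@(2,1): attacks (2,2) (2,0) (3,1) (1,1) (3,2) (3,0) (1,2) (1,0)
  BB@(2,3): attacks (3,4) (4,5) (3,2) (4,1) (5,0) (1,4) (0,5) (1,2) (0,1)
  BK@(5,2): attacks (5,3) (5,1) (4,2) (4,3) (4,1)
  BK@(5,4): attacks (5,5) (5,3) (4,4) (4,5) (4,3)
B attacks (4,4): yes

Answer: yes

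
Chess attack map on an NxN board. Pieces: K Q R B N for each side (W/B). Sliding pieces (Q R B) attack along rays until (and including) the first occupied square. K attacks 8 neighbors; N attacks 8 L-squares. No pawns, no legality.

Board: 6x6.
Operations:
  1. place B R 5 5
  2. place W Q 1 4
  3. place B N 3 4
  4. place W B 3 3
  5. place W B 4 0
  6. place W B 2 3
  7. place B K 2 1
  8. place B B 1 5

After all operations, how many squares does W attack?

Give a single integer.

Op 1: place BR@(5,5)
Op 2: place WQ@(1,4)
Op 3: place BN@(3,4)
Op 4: place WB@(3,3)
Op 5: place WB@(4,0)
Op 6: place WB@(2,3)
Op 7: place BK@(2,1)
Op 8: place BB@(1,5)
Per-piece attacks for W:
  WQ@(1,4): attacks (1,5) (1,3) (1,2) (1,1) (1,0) (2,4) (3,4) (0,4) (2,5) (2,3) (0,5) (0,3) [ray(0,1) blocked at (1,5); ray(1,0) blocked at (3,4); ray(1,-1) blocked at (2,3)]
  WB@(2,3): attacks (3,4) (3,2) (4,1) (5,0) (1,4) (1,2) (0,1) [ray(1,1) blocked at (3,4); ray(-1,1) blocked at (1,4)]
  WB@(3,3): attacks (4,4) (5,5) (4,2) (5,1) (2,4) (1,5) (2,2) (1,1) (0,0) [ray(1,1) blocked at (5,5); ray(-1,1) blocked at (1,5)]
  WB@(4,0): attacks (5,1) (3,1) (2,2) (1,3) (0,4)
Union (24 distinct): (0,0) (0,1) (0,3) (0,4) (0,5) (1,0) (1,1) (1,2) (1,3) (1,4) (1,5) (2,2) (2,3) (2,4) (2,5) (3,1) (3,2) (3,4) (4,1) (4,2) (4,4) (5,0) (5,1) (5,5)

Answer: 24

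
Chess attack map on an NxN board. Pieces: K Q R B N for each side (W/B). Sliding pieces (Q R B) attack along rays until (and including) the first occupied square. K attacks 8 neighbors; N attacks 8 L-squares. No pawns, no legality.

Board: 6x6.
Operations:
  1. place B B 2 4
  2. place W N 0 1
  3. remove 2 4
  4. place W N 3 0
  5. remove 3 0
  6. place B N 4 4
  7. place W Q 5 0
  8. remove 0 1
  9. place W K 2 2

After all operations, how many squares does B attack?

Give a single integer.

Op 1: place BB@(2,4)
Op 2: place WN@(0,1)
Op 3: remove (2,4)
Op 4: place WN@(3,0)
Op 5: remove (3,0)
Op 6: place BN@(4,4)
Op 7: place WQ@(5,0)
Op 8: remove (0,1)
Op 9: place WK@(2,2)
Per-piece attacks for B:
  BN@(4,4): attacks (2,5) (5,2) (3,2) (2,3)
Union (4 distinct): (2,3) (2,5) (3,2) (5,2)

Answer: 4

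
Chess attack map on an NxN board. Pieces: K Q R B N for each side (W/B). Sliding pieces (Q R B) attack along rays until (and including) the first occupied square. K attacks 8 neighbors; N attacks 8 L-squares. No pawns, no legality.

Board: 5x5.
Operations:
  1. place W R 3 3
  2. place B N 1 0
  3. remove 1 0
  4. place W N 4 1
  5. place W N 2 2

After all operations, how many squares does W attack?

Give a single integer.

Op 1: place WR@(3,3)
Op 2: place BN@(1,0)
Op 3: remove (1,0)
Op 4: place WN@(4,1)
Op 5: place WN@(2,2)
Per-piece attacks for W:
  WN@(2,2): attacks (3,4) (4,3) (1,4) (0,3) (3,0) (4,1) (1,0) (0,1)
  WR@(3,3): attacks (3,4) (3,2) (3,1) (3,0) (4,3) (2,3) (1,3) (0,3)
  WN@(4,1): attacks (3,3) (2,2) (2,0)
Union (15 distinct): (0,1) (0,3) (1,0) (1,3) (1,4) (2,0) (2,2) (2,3) (3,0) (3,1) (3,2) (3,3) (3,4) (4,1) (4,3)

Answer: 15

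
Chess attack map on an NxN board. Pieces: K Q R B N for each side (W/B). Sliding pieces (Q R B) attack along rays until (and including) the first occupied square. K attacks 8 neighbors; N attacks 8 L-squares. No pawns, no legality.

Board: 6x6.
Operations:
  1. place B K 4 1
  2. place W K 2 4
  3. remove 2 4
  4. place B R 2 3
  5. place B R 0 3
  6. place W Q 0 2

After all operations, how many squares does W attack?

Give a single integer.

Answer: 13

Derivation:
Op 1: place BK@(4,1)
Op 2: place WK@(2,4)
Op 3: remove (2,4)
Op 4: place BR@(2,3)
Op 5: place BR@(0,3)
Op 6: place WQ@(0,2)
Per-piece attacks for W:
  WQ@(0,2): attacks (0,3) (0,1) (0,0) (1,2) (2,2) (3,2) (4,2) (5,2) (1,3) (2,4) (3,5) (1,1) (2,0) [ray(0,1) blocked at (0,3)]
Union (13 distinct): (0,0) (0,1) (0,3) (1,1) (1,2) (1,3) (2,0) (2,2) (2,4) (3,2) (3,5) (4,2) (5,2)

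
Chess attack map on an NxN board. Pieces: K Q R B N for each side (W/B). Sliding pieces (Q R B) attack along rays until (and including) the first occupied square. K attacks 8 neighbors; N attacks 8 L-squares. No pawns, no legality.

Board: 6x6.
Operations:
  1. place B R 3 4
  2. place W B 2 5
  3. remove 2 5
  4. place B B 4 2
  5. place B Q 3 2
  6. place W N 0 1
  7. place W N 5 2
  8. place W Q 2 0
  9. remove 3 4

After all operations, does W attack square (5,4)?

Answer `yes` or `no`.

Answer: no

Derivation:
Op 1: place BR@(3,4)
Op 2: place WB@(2,5)
Op 3: remove (2,5)
Op 4: place BB@(4,2)
Op 5: place BQ@(3,2)
Op 6: place WN@(0,1)
Op 7: place WN@(5,2)
Op 8: place WQ@(2,0)
Op 9: remove (3,4)
Per-piece attacks for W:
  WN@(0,1): attacks (1,3) (2,2) (2,0)
  WQ@(2,0): attacks (2,1) (2,2) (2,3) (2,4) (2,5) (3,0) (4,0) (5,0) (1,0) (0,0) (3,1) (4,2) (1,1) (0,2) [ray(1,1) blocked at (4,2)]
  WN@(5,2): attacks (4,4) (3,3) (4,0) (3,1)
W attacks (5,4): no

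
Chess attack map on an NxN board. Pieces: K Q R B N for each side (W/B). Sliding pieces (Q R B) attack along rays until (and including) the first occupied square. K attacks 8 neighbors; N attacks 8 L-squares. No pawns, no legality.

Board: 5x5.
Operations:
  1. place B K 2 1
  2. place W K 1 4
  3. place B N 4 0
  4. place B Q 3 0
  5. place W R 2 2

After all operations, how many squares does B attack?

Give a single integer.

Op 1: place BK@(2,1)
Op 2: place WK@(1,4)
Op 3: place BN@(4,0)
Op 4: place BQ@(3,0)
Op 5: place WR@(2,2)
Per-piece attacks for B:
  BK@(2,1): attacks (2,2) (2,0) (3,1) (1,1) (3,2) (3,0) (1,2) (1,0)
  BQ@(3,0): attacks (3,1) (3,2) (3,3) (3,4) (4,0) (2,0) (1,0) (0,0) (4,1) (2,1) [ray(1,0) blocked at (4,0); ray(-1,1) blocked at (2,1)]
  BN@(4,0): attacks (3,2) (2,1)
Union (14 distinct): (0,0) (1,0) (1,1) (1,2) (2,0) (2,1) (2,2) (3,0) (3,1) (3,2) (3,3) (3,4) (4,0) (4,1)

Answer: 14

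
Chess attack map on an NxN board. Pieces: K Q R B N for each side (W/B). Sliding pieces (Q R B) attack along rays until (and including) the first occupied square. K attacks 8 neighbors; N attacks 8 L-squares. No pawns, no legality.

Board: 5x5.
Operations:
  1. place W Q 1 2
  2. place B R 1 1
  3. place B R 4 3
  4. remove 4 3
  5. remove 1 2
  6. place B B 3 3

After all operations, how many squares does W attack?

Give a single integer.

Answer: 0

Derivation:
Op 1: place WQ@(1,2)
Op 2: place BR@(1,1)
Op 3: place BR@(4,3)
Op 4: remove (4,3)
Op 5: remove (1,2)
Op 6: place BB@(3,3)
Per-piece attacks for W:
Union (0 distinct): (none)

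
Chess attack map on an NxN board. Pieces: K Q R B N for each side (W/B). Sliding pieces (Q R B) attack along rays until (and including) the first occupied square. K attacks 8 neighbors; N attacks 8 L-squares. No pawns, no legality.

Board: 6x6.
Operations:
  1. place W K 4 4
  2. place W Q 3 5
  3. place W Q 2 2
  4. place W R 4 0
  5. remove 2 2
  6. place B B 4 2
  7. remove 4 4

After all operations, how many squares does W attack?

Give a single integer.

Op 1: place WK@(4,4)
Op 2: place WQ@(3,5)
Op 3: place WQ@(2,2)
Op 4: place WR@(4,0)
Op 5: remove (2,2)
Op 6: place BB@(4,2)
Op 7: remove (4,4)
Per-piece attacks for W:
  WQ@(3,5): attacks (3,4) (3,3) (3,2) (3,1) (3,0) (4,5) (5,5) (2,5) (1,5) (0,5) (4,4) (5,3) (2,4) (1,3) (0,2)
  WR@(4,0): attacks (4,1) (4,2) (5,0) (3,0) (2,0) (1,0) (0,0) [ray(0,1) blocked at (4,2)]
Union (21 distinct): (0,0) (0,2) (0,5) (1,0) (1,3) (1,5) (2,0) (2,4) (2,5) (3,0) (3,1) (3,2) (3,3) (3,4) (4,1) (4,2) (4,4) (4,5) (5,0) (5,3) (5,5)

Answer: 21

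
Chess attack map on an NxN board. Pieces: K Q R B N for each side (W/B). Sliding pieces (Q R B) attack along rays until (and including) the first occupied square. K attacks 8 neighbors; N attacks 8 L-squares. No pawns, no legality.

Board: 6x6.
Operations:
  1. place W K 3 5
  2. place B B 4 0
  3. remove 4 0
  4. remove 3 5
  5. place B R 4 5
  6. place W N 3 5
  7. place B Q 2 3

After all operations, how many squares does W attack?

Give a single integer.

Op 1: place WK@(3,5)
Op 2: place BB@(4,0)
Op 3: remove (4,0)
Op 4: remove (3,5)
Op 5: place BR@(4,5)
Op 6: place WN@(3,5)
Op 7: place BQ@(2,3)
Per-piece attacks for W:
  WN@(3,5): attacks (4,3) (5,4) (2,3) (1,4)
Union (4 distinct): (1,4) (2,3) (4,3) (5,4)

Answer: 4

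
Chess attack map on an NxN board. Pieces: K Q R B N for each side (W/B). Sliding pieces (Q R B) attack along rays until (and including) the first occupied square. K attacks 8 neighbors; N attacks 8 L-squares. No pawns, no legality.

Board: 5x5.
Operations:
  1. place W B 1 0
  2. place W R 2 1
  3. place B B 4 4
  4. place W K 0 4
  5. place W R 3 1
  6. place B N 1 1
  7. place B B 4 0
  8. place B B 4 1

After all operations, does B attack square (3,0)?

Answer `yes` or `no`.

Answer: yes

Derivation:
Op 1: place WB@(1,0)
Op 2: place WR@(2,1)
Op 3: place BB@(4,4)
Op 4: place WK@(0,4)
Op 5: place WR@(3,1)
Op 6: place BN@(1,1)
Op 7: place BB@(4,0)
Op 8: place BB@(4,1)
Per-piece attacks for B:
  BN@(1,1): attacks (2,3) (3,2) (0,3) (3,0)
  BB@(4,0): attacks (3,1) [ray(-1,1) blocked at (3,1)]
  BB@(4,1): attacks (3,2) (2,3) (1,4) (3,0)
  BB@(4,4): attacks (3,3) (2,2) (1,1) [ray(-1,-1) blocked at (1,1)]
B attacks (3,0): yes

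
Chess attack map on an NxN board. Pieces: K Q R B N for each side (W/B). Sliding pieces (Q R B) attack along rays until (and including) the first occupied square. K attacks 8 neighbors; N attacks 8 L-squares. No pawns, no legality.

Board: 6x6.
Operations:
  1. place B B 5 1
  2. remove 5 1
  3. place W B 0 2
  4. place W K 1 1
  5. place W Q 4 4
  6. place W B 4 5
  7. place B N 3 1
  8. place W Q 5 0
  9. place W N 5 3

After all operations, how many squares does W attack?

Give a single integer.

Answer: 30

Derivation:
Op 1: place BB@(5,1)
Op 2: remove (5,1)
Op 3: place WB@(0,2)
Op 4: place WK@(1,1)
Op 5: place WQ@(4,4)
Op 6: place WB@(4,5)
Op 7: place BN@(3,1)
Op 8: place WQ@(5,0)
Op 9: place WN@(5,3)
Per-piece attacks for W:
  WB@(0,2): attacks (1,3) (2,4) (3,5) (1,1) [ray(1,-1) blocked at (1,1)]
  WK@(1,1): attacks (1,2) (1,0) (2,1) (0,1) (2,2) (2,0) (0,2) (0,0)
  WQ@(4,4): attacks (4,5) (4,3) (4,2) (4,1) (4,0) (5,4) (3,4) (2,4) (1,4) (0,4) (5,5) (5,3) (3,5) (3,3) (2,2) (1,1) [ray(0,1) blocked at (4,5); ray(1,-1) blocked at (5,3); ray(-1,-1) blocked at (1,1)]
  WB@(4,5): attacks (5,4) (3,4) (2,3) (1,2) (0,1)
  WQ@(5,0): attacks (5,1) (5,2) (5,3) (4,0) (3,0) (2,0) (1,0) (0,0) (4,1) (3,2) (2,3) (1,4) (0,5) [ray(0,1) blocked at (5,3)]
  WN@(5,3): attacks (4,5) (3,4) (4,1) (3,2)
Union (30 distinct): (0,0) (0,1) (0,2) (0,4) (0,5) (1,0) (1,1) (1,2) (1,3) (1,4) (2,0) (2,1) (2,2) (2,3) (2,4) (3,0) (3,2) (3,3) (3,4) (3,5) (4,0) (4,1) (4,2) (4,3) (4,5) (5,1) (5,2) (5,3) (5,4) (5,5)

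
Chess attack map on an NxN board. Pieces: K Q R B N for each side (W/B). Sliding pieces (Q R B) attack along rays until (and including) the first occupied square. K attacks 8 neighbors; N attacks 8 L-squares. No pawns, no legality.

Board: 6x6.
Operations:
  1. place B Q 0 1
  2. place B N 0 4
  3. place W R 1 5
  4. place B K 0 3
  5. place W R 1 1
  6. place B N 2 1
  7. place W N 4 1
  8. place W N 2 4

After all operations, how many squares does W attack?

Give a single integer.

Op 1: place BQ@(0,1)
Op 2: place BN@(0,4)
Op 3: place WR@(1,5)
Op 4: place BK@(0,3)
Op 5: place WR@(1,1)
Op 6: place BN@(2,1)
Op 7: place WN@(4,1)
Op 8: place WN@(2,4)
Per-piece attacks for W:
  WR@(1,1): attacks (1,2) (1,3) (1,4) (1,5) (1,0) (2,1) (0,1) [ray(0,1) blocked at (1,5); ray(1,0) blocked at (2,1); ray(-1,0) blocked at (0,1)]
  WR@(1,5): attacks (1,4) (1,3) (1,2) (1,1) (2,5) (3,5) (4,5) (5,5) (0,5) [ray(0,-1) blocked at (1,1)]
  WN@(2,4): attacks (4,5) (0,5) (3,2) (4,3) (1,2) (0,3)
  WN@(4,1): attacks (5,3) (3,3) (2,2) (2,0)
Union (20 distinct): (0,1) (0,3) (0,5) (1,0) (1,1) (1,2) (1,3) (1,4) (1,5) (2,0) (2,1) (2,2) (2,5) (3,2) (3,3) (3,5) (4,3) (4,5) (5,3) (5,5)

Answer: 20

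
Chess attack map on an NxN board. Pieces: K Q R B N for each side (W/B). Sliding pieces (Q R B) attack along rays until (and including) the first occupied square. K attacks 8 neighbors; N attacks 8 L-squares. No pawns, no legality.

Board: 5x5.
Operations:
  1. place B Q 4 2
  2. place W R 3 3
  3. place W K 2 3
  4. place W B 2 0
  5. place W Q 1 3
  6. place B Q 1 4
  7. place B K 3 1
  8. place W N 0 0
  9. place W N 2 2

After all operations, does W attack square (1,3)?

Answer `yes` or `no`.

Op 1: place BQ@(4,2)
Op 2: place WR@(3,3)
Op 3: place WK@(2,3)
Op 4: place WB@(2,0)
Op 5: place WQ@(1,3)
Op 6: place BQ@(1,4)
Op 7: place BK@(3,1)
Op 8: place WN@(0,0)
Op 9: place WN@(2,2)
Per-piece attacks for W:
  WN@(0,0): attacks (1,2) (2,1)
  WQ@(1,3): attacks (1,4) (1,2) (1,1) (1,0) (2,3) (0,3) (2,4) (2,2) (0,4) (0,2) [ray(0,1) blocked at (1,4); ray(1,0) blocked at (2,3); ray(1,-1) blocked at (2,2)]
  WB@(2,0): attacks (3,1) (1,1) (0,2) [ray(1,1) blocked at (3,1)]
  WN@(2,2): attacks (3,4) (4,3) (1,4) (0,3) (3,0) (4,1) (1,0) (0,1)
  WK@(2,3): attacks (2,4) (2,2) (3,3) (1,3) (3,4) (3,2) (1,4) (1,2)
  WR@(3,3): attacks (3,4) (3,2) (3,1) (4,3) (2,3) [ray(0,-1) blocked at (3,1); ray(-1,0) blocked at (2,3)]
W attacks (1,3): yes

Answer: yes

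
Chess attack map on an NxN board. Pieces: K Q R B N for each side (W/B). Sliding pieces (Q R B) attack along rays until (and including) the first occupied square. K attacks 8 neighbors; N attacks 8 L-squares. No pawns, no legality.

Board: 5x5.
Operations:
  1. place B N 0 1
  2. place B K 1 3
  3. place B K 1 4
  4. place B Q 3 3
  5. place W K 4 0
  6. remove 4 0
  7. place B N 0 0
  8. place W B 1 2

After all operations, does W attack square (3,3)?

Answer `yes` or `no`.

Answer: no

Derivation:
Op 1: place BN@(0,1)
Op 2: place BK@(1,3)
Op 3: place BK@(1,4)
Op 4: place BQ@(3,3)
Op 5: place WK@(4,0)
Op 6: remove (4,0)
Op 7: place BN@(0,0)
Op 8: place WB@(1,2)
Per-piece attacks for W:
  WB@(1,2): attacks (2,3) (3,4) (2,1) (3,0) (0,3) (0,1) [ray(-1,-1) blocked at (0,1)]
W attacks (3,3): no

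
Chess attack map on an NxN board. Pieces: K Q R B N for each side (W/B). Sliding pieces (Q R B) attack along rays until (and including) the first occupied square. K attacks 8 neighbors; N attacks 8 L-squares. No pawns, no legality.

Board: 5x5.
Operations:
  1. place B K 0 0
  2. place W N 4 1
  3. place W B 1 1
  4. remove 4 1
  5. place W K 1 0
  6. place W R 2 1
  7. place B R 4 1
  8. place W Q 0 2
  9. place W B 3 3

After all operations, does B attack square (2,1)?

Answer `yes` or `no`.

Answer: yes

Derivation:
Op 1: place BK@(0,0)
Op 2: place WN@(4,1)
Op 3: place WB@(1,1)
Op 4: remove (4,1)
Op 5: place WK@(1,0)
Op 6: place WR@(2,1)
Op 7: place BR@(4,1)
Op 8: place WQ@(0,2)
Op 9: place WB@(3,3)
Per-piece attacks for B:
  BK@(0,0): attacks (0,1) (1,0) (1,1)
  BR@(4,1): attacks (4,2) (4,3) (4,4) (4,0) (3,1) (2,1) [ray(-1,0) blocked at (2,1)]
B attacks (2,1): yes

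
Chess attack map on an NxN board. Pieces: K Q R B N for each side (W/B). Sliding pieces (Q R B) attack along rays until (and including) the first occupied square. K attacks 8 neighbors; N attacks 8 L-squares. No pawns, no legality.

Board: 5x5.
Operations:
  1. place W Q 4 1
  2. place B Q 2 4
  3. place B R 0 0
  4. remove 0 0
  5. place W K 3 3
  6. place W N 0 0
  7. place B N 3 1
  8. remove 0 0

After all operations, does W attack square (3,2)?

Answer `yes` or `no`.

Answer: yes

Derivation:
Op 1: place WQ@(4,1)
Op 2: place BQ@(2,4)
Op 3: place BR@(0,0)
Op 4: remove (0,0)
Op 5: place WK@(3,3)
Op 6: place WN@(0,0)
Op 7: place BN@(3,1)
Op 8: remove (0,0)
Per-piece attacks for W:
  WK@(3,3): attacks (3,4) (3,2) (4,3) (2,3) (4,4) (4,2) (2,4) (2,2)
  WQ@(4,1): attacks (4,2) (4,3) (4,4) (4,0) (3,1) (3,2) (2,3) (1,4) (3,0) [ray(-1,0) blocked at (3,1)]
W attacks (3,2): yes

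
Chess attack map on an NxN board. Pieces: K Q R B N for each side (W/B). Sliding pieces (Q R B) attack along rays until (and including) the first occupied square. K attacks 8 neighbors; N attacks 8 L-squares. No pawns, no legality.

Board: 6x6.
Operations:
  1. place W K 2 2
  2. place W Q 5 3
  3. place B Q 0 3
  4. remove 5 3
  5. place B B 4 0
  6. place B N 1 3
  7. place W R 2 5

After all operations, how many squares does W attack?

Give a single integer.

Op 1: place WK@(2,2)
Op 2: place WQ@(5,3)
Op 3: place BQ@(0,3)
Op 4: remove (5,3)
Op 5: place BB@(4,0)
Op 6: place BN@(1,3)
Op 7: place WR@(2,5)
Per-piece attacks for W:
  WK@(2,2): attacks (2,3) (2,1) (3,2) (1,2) (3,3) (3,1) (1,3) (1,1)
  WR@(2,5): attacks (2,4) (2,3) (2,2) (3,5) (4,5) (5,5) (1,5) (0,5) [ray(0,-1) blocked at (2,2)]
Union (15 distinct): (0,5) (1,1) (1,2) (1,3) (1,5) (2,1) (2,2) (2,3) (2,4) (3,1) (3,2) (3,3) (3,5) (4,5) (5,5)

Answer: 15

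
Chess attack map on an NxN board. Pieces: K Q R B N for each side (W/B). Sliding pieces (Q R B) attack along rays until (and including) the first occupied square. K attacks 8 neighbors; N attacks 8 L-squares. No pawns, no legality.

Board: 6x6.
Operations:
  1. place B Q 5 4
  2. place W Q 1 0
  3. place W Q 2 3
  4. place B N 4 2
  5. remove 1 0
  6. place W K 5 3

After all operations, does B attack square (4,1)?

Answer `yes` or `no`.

Op 1: place BQ@(5,4)
Op 2: place WQ@(1,0)
Op 3: place WQ@(2,3)
Op 4: place BN@(4,2)
Op 5: remove (1,0)
Op 6: place WK@(5,3)
Per-piece attacks for B:
  BN@(4,2): attacks (5,4) (3,4) (2,3) (5,0) (3,0) (2,1)
  BQ@(5,4): attacks (5,5) (5,3) (4,4) (3,4) (2,4) (1,4) (0,4) (4,5) (4,3) (3,2) (2,1) (1,0) [ray(0,-1) blocked at (5,3)]
B attacks (4,1): no

Answer: no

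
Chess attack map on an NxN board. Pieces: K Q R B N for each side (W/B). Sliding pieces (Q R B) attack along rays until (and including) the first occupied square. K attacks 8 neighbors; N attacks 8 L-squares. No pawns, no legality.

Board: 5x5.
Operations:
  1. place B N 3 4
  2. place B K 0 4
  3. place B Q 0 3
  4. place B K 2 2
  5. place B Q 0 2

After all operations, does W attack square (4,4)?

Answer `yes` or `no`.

Answer: no

Derivation:
Op 1: place BN@(3,4)
Op 2: place BK@(0,4)
Op 3: place BQ@(0,3)
Op 4: place BK@(2,2)
Op 5: place BQ@(0,2)
Per-piece attacks for W:
W attacks (4,4): no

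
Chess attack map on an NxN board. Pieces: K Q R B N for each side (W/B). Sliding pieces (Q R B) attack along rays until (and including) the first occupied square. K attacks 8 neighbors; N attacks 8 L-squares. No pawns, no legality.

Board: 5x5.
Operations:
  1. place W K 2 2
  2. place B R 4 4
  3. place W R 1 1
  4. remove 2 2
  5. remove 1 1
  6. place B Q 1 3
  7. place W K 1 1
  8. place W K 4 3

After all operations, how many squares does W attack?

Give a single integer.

Answer: 13

Derivation:
Op 1: place WK@(2,2)
Op 2: place BR@(4,4)
Op 3: place WR@(1,1)
Op 4: remove (2,2)
Op 5: remove (1,1)
Op 6: place BQ@(1,3)
Op 7: place WK@(1,1)
Op 8: place WK@(4,3)
Per-piece attacks for W:
  WK@(1,1): attacks (1,2) (1,0) (2,1) (0,1) (2,2) (2,0) (0,2) (0,0)
  WK@(4,3): attacks (4,4) (4,2) (3,3) (3,4) (3,2)
Union (13 distinct): (0,0) (0,1) (0,2) (1,0) (1,2) (2,0) (2,1) (2,2) (3,2) (3,3) (3,4) (4,2) (4,4)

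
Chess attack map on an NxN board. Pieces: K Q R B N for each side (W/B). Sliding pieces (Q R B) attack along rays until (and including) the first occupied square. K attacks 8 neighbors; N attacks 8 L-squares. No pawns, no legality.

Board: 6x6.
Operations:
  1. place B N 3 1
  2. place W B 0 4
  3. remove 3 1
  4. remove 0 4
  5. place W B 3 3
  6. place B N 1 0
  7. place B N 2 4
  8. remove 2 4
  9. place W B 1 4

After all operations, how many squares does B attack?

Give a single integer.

Answer: 3

Derivation:
Op 1: place BN@(3,1)
Op 2: place WB@(0,4)
Op 3: remove (3,1)
Op 4: remove (0,4)
Op 5: place WB@(3,3)
Op 6: place BN@(1,0)
Op 7: place BN@(2,4)
Op 8: remove (2,4)
Op 9: place WB@(1,4)
Per-piece attacks for B:
  BN@(1,0): attacks (2,2) (3,1) (0,2)
Union (3 distinct): (0,2) (2,2) (3,1)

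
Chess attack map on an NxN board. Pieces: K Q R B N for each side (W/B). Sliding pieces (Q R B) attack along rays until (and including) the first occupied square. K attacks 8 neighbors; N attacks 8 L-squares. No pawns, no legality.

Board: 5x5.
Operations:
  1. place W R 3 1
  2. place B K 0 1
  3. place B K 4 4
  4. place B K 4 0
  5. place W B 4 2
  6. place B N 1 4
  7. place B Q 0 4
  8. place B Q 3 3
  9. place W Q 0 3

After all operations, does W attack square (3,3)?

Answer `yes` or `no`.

Op 1: place WR@(3,1)
Op 2: place BK@(0,1)
Op 3: place BK@(4,4)
Op 4: place BK@(4,0)
Op 5: place WB@(4,2)
Op 6: place BN@(1,4)
Op 7: place BQ@(0,4)
Op 8: place BQ@(3,3)
Op 9: place WQ@(0,3)
Per-piece attacks for W:
  WQ@(0,3): attacks (0,4) (0,2) (0,1) (1,3) (2,3) (3,3) (1,4) (1,2) (2,1) (3,0) [ray(0,1) blocked at (0,4); ray(0,-1) blocked at (0,1); ray(1,0) blocked at (3,3); ray(1,1) blocked at (1,4)]
  WR@(3,1): attacks (3,2) (3,3) (3,0) (4,1) (2,1) (1,1) (0,1) [ray(0,1) blocked at (3,3); ray(-1,0) blocked at (0,1)]
  WB@(4,2): attacks (3,3) (3,1) [ray(-1,1) blocked at (3,3); ray(-1,-1) blocked at (3,1)]
W attacks (3,3): yes

Answer: yes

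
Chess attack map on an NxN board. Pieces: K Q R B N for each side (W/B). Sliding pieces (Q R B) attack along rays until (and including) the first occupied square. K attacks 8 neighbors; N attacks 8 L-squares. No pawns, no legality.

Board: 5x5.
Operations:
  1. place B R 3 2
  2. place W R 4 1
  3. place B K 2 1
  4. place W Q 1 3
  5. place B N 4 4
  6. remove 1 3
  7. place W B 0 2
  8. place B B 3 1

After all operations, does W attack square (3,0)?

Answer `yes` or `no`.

Op 1: place BR@(3,2)
Op 2: place WR@(4,1)
Op 3: place BK@(2,1)
Op 4: place WQ@(1,3)
Op 5: place BN@(4,4)
Op 6: remove (1,3)
Op 7: place WB@(0,2)
Op 8: place BB@(3,1)
Per-piece attacks for W:
  WB@(0,2): attacks (1,3) (2,4) (1,1) (2,0)
  WR@(4,1): attacks (4,2) (4,3) (4,4) (4,0) (3,1) [ray(0,1) blocked at (4,4); ray(-1,0) blocked at (3,1)]
W attacks (3,0): no

Answer: no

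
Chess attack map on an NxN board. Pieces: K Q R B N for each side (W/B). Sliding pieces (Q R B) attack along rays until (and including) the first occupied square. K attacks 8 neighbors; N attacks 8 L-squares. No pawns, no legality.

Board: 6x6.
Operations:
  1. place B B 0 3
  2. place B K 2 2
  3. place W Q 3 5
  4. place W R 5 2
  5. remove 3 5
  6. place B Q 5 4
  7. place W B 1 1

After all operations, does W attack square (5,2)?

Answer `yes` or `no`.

Answer: no

Derivation:
Op 1: place BB@(0,3)
Op 2: place BK@(2,2)
Op 3: place WQ@(3,5)
Op 4: place WR@(5,2)
Op 5: remove (3,5)
Op 6: place BQ@(5,4)
Op 7: place WB@(1,1)
Per-piece attacks for W:
  WB@(1,1): attacks (2,2) (2,0) (0,2) (0,0) [ray(1,1) blocked at (2,2)]
  WR@(5,2): attacks (5,3) (5,4) (5,1) (5,0) (4,2) (3,2) (2,2) [ray(0,1) blocked at (5,4); ray(-1,0) blocked at (2,2)]
W attacks (5,2): no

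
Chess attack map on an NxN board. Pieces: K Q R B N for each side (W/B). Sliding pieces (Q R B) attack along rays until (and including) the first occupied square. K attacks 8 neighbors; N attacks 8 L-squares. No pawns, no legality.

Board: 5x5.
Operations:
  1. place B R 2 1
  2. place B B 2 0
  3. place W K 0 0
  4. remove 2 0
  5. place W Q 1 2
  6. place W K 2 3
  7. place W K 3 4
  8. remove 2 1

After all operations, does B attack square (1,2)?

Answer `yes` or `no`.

Op 1: place BR@(2,1)
Op 2: place BB@(2,0)
Op 3: place WK@(0,0)
Op 4: remove (2,0)
Op 5: place WQ@(1,2)
Op 6: place WK@(2,3)
Op 7: place WK@(3,4)
Op 8: remove (2,1)
Per-piece attacks for B:
B attacks (1,2): no

Answer: no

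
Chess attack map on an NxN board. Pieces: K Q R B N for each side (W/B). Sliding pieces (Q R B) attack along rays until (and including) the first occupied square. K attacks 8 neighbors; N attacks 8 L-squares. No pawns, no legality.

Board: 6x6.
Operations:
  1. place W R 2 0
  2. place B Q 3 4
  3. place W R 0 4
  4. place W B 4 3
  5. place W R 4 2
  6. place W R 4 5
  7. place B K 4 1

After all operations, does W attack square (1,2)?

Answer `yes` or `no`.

Op 1: place WR@(2,0)
Op 2: place BQ@(3,4)
Op 3: place WR@(0,4)
Op 4: place WB@(4,3)
Op 5: place WR@(4,2)
Op 6: place WR@(4,5)
Op 7: place BK@(4,1)
Per-piece attacks for W:
  WR@(0,4): attacks (0,5) (0,3) (0,2) (0,1) (0,0) (1,4) (2,4) (3,4) [ray(1,0) blocked at (3,4)]
  WR@(2,0): attacks (2,1) (2,2) (2,3) (2,4) (2,5) (3,0) (4,0) (5,0) (1,0) (0,0)
  WR@(4,2): attacks (4,3) (4,1) (5,2) (3,2) (2,2) (1,2) (0,2) [ray(0,1) blocked at (4,3); ray(0,-1) blocked at (4,1)]
  WB@(4,3): attacks (5,4) (5,2) (3,4) (3,2) (2,1) (1,0) [ray(-1,1) blocked at (3,4)]
  WR@(4,5): attacks (4,4) (4,3) (5,5) (3,5) (2,5) (1,5) (0,5) [ray(0,-1) blocked at (4,3)]
W attacks (1,2): yes

Answer: yes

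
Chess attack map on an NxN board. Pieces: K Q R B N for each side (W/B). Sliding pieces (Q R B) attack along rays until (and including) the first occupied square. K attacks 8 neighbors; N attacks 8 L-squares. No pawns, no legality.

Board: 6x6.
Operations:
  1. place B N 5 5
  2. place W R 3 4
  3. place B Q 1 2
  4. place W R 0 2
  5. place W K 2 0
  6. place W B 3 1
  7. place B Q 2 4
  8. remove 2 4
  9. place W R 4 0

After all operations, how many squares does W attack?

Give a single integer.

Answer: 28

Derivation:
Op 1: place BN@(5,5)
Op 2: place WR@(3,4)
Op 3: place BQ@(1,2)
Op 4: place WR@(0,2)
Op 5: place WK@(2,0)
Op 6: place WB@(3,1)
Op 7: place BQ@(2,4)
Op 8: remove (2,4)
Op 9: place WR@(4,0)
Per-piece attacks for W:
  WR@(0,2): attacks (0,3) (0,4) (0,5) (0,1) (0,0) (1,2) [ray(1,0) blocked at (1,2)]
  WK@(2,0): attacks (2,1) (3,0) (1,0) (3,1) (1,1)
  WB@(3,1): attacks (4,2) (5,3) (4,0) (2,2) (1,3) (0,4) (2,0) [ray(1,-1) blocked at (4,0); ray(-1,-1) blocked at (2,0)]
  WR@(3,4): attacks (3,5) (3,3) (3,2) (3,1) (4,4) (5,4) (2,4) (1,4) (0,4) [ray(0,-1) blocked at (3,1)]
  WR@(4,0): attacks (4,1) (4,2) (4,3) (4,4) (4,5) (5,0) (3,0) (2,0) [ray(-1,0) blocked at (2,0)]
Union (28 distinct): (0,0) (0,1) (0,3) (0,4) (0,5) (1,0) (1,1) (1,2) (1,3) (1,4) (2,0) (2,1) (2,2) (2,4) (3,0) (3,1) (3,2) (3,3) (3,5) (4,0) (4,1) (4,2) (4,3) (4,4) (4,5) (5,0) (5,3) (5,4)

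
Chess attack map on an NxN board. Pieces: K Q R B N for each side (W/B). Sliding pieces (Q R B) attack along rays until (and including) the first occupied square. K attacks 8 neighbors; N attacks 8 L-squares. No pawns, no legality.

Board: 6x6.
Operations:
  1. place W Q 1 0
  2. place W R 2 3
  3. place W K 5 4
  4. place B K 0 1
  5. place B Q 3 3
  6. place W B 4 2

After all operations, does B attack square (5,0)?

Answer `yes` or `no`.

Answer: no

Derivation:
Op 1: place WQ@(1,0)
Op 2: place WR@(2,3)
Op 3: place WK@(5,4)
Op 4: place BK@(0,1)
Op 5: place BQ@(3,3)
Op 6: place WB@(4,2)
Per-piece attacks for B:
  BK@(0,1): attacks (0,2) (0,0) (1,1) (1,2) (1,0)
  BQ@(3,3): attacks (3,4) (3,5) (3,2) (3,1) (3,0) (4,3) (5,3) (2,3) (4,4) (5,5) (4,2) (2,4) (1,5) (2,2) (1,1) (0,0) [ray(-1,0) blocked at (2,3); ray(1,-1) blocked at (4,2)]
B attacks (5,0): no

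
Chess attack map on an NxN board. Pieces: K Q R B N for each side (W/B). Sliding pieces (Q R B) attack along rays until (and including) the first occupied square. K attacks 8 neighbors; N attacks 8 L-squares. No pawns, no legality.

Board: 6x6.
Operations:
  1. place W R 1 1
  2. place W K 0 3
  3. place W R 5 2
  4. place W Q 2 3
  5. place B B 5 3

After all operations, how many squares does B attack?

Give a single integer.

Op 1: place WR@(1,1)
Op 2: place WK@(0,3)
Op 3: place WR@(5,2)
Op 4: place WQ@(2,3)
Op 5: place BB@(5,3)
Per-piece attacks for B:
  BB@(5,3): attacks (4,4) (3,5) (4,2) (3,1) (2,0)
Union (5 distinct): (2,0) (3,1) (3,5) (4,2) (4,4)

Answer: 5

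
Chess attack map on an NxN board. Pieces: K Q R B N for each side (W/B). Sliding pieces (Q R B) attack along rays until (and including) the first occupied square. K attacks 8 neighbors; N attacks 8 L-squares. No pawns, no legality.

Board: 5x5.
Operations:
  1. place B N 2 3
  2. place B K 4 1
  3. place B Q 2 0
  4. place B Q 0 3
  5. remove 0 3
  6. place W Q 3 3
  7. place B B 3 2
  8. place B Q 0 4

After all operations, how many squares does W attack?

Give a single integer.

Answer: 10

Derivation:
Op 1: place BN@(2,3)
Op 2: place BK@(4,1)
Op 3: place BQ@(2,0)
Op 4: place BQ@(0,3)
Op 5: remove (0,3)
Op 6: place WQ@(3,3)
Op 7: place BB@(3,2)
Op 8: place BQ@(0,4)
Per-piece attacks for W:
  WQ@(3,3): attacks (3,4) (3,2) (4,3) (2,3) (4,4) (4,2) (2,4) (2,2) (1,1) (0,0) [ray(0,-1) blocked at (3,2); ray(-1,0) blocked at (2,3)]
Union (10 distinct): (0,0) (1,1) (2,2) (2,3) (2,4) (3,2) (3,4) (4,2) (4,3) (4,4)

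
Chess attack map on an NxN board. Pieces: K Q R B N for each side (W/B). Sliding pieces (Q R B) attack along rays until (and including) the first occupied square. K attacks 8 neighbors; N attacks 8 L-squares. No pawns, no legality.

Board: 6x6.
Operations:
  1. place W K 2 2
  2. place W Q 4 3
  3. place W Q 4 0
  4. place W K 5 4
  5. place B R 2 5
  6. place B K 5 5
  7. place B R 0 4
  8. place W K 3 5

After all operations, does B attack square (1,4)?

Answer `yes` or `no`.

Answer: yes

Derivation:
Op 1: place WK@(2,2)
Op 2: place WQ@(4,3)
Op 3: place WQ@(4,0)
Op 4: place WK@(5,4)
Op 5: place BR@(2,5)
Op 6: place BK@(5,5)
Op 7: place BR@(0,4)
Op 8: place WK@(3,5)
Per-piece attacks for B:
  BR@(0,4): attacks (0,5) (0,3) (0,2) (0,1) (0,0) (1,4) (2,4) (3,4) (4,4) (5,4) [ray(1,0) blocked at (5,4)]
  BR@(2,5): attacks (2,4) (2,3) (2,2) (3,5) (1,5) (0,5) [ray(0,-1) blocked at (2,2); ray(1,0) blocked at (3,5)]
  BK@(5,5): attacks (5,4) (4,5) (4,4)
B attacks (1,4): yes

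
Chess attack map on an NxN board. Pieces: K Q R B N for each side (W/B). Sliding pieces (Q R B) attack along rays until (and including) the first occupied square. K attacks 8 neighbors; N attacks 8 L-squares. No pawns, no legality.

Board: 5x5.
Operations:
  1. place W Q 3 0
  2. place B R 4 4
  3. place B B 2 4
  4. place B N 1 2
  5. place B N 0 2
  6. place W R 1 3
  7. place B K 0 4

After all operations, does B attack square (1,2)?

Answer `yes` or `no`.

Op 1: place WQ@(3,0)
Op 2: place BR@(4,4)
Op 3: place BB@(2,4)
Op 4: place BN@(1,2)
Op 5: place BN@(0,2)
Op 6: place WR@(1,3)
Op 7: place BK@(0,4)
Per-piece attacks for B:
  BN@(0,2): attacks (1,4) (2,3) (1,0) (2,1)
  BK@(0,4): attacks (0,3) (1,4) (1,3)
  BN@(1,2): attacks (2,4) (3,3) (0,4) (2,0) (3,1) (0,0)
  BB@(2,4): attacks (3,3) (4,2) (1,3) [ray(-1,-1) blocked at (1,3)]
  BR@(4,4): attacks (4,3) (4,2) (4,1) (4,0) (3,4) (2,4) [ray(-1,0) blocked at (2,4)]
B attacks (1,2): no

Answer: no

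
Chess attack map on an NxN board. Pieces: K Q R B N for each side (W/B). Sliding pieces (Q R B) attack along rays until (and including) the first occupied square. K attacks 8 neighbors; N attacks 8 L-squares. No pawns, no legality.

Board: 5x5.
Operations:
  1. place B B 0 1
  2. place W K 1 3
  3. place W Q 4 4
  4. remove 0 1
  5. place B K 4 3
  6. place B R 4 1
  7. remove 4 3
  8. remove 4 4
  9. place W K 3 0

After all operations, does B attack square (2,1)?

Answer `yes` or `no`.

Answer: yes

Derivation:
Op 1: place BB@(0,1)
Op 2: place WK@(1,3)
Op 3: place WQ@(4,4)
Op 4: remove (0,1)
Op 5: place BK@(4,3)
Op 6: place BR@(4,1)
Op 7: remove (4,3)
Op 8: remove (4,4)
Op 9: place WK@(3,0)
Per-piece attacks for B:
  BR@(4,1): attacks (4,2) (4,3) (4,4) (4,0) (3,1) (2,1) (1,1) (0,1)
B attacks (2,1): yes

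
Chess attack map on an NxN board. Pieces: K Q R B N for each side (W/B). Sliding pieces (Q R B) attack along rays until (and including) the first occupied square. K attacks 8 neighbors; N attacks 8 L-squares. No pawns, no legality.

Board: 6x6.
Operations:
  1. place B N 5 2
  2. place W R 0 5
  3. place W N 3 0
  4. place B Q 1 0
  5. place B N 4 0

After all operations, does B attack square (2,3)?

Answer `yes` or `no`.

Answer: no

Derivation:
Op 1: place BN@(5,2)
Op 2: place WR@(0,5)
Op 3: place WN@(3,0)
Op 4: place BQ@(1,0)
Op 5: place BN@(4,0)
Per-piece attacks for B:
  BQ@(1,0): attacks (1,1) (1,2) (1,3) (1,4) (1,5) (2,0) (3,0) (0,0) (2,1) (3,2) (4,3) (5,4) (0,1) [ray(1,0) blocked at (3,0)]
  BN@(4,0): attacks (5,2) (3,2) (2,1)
  BN@(5,2): attacks (4,4) (3,3) (4,0) (3,1)
B attacks (2,3): no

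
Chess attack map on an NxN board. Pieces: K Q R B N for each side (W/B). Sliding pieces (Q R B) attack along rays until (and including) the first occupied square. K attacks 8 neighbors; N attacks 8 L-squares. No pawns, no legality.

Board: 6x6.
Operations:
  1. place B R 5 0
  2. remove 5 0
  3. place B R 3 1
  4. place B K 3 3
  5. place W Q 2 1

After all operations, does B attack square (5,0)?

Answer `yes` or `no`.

Op 1: place BR@(5,0)
Op 2: remove (5,0)
Op 3: place BR@(3,1)
Op 4: place BK@(3,3)
Op 5: place WQ@(2,1)
Per-piece attacks for B:
  BR@(3,1): attacks (3,2) (3,3) (3,0) (4,1) (5,1) (2,1) [ray(0,1) blocked at (3,3); ray(-1,0) blocked at (2,1)]
  BK@(3,3): attacks (3,4) (3,2) (4,3) (2,3) (4,4) (4,2) (2,4) (2,2)
B attacks (5,0): no

Answer: no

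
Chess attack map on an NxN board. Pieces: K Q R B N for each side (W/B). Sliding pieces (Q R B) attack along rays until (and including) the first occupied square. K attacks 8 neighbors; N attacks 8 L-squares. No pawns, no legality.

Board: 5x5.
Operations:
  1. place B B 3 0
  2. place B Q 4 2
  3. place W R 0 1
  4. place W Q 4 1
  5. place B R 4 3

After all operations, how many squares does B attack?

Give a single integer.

Answer: 16

Derivation:
Op 1: place BB@(3,0)
Op 2: place BQ@(4,2)
Op 3: place WR@(0,1)
Op 4: place WQ@(4,1)
Op 5: place BR@(4,3)
Per-piece attacks for B:
  BB@(3,0): attacks (4,1) (2,1) (1,2) (0,3) [ray(1,1) blocked at (4,1)]
  BQ@(4,2): attacks (4,3) (4,1) (3,2) (2,2) (1,2) (0,2) (3,3) (2,4) (3,1) (2,0) [ray(0,1) blocked at (4,3); ray(0,-1) blocked at (4,1)]
  BR@(4,3): attacks (4,4) (4,2) (3,3) (2,3) (1,3) (0,3) [ray(0,-1) blocked at (4,2)]
Union (16 distinct): (0,2) (0,3) (1,2) (1,3) (2,0) (2,1) (2,2) (2,3) (2,4) (3,1) (3,2) (3,3) (4,1) (4,2) (4,3) (4,4)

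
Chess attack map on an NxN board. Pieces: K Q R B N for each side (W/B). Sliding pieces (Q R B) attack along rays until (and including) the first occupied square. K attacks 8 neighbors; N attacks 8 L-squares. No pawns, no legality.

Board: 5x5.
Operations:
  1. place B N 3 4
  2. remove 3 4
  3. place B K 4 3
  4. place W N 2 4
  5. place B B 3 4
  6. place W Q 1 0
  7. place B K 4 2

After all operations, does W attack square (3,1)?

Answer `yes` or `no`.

Op 1: place BN@(3,4)
Op 2: remove (3,4)
Op 3: place BK@(4,3)
Op 4: place WN@(2,4)
Op 5: place BB@(3,4)
Op 6: place WQ@(1,0)
Op 7: place BK@(4,2)
Per-piece attacks for W:
  WQ@(1,0): attacks (1,1) (1,2) (1,3) (1,4) (2,0) (3,0) (4,0) (0,0) (2,1) (3,2) (4,3) (0,1) [ray(1,1) blocked at (4,3)]
  WN@(2,4): attacks (3,2) (4,3) (1,2) (0,3)
W attacks (3,1): no

Answer: no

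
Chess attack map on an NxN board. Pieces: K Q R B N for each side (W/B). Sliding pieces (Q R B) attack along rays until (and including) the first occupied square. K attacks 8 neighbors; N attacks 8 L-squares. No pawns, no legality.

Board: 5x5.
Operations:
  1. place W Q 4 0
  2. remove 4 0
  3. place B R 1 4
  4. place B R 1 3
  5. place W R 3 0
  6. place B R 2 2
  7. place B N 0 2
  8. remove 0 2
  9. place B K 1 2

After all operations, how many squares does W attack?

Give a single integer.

Answer: 8

Derivation:
Op 1: place WQ@(4,0)
Op 2: remove (4,0)
Op 3: place BR@(1,4)
Op 4: place BR@(1,3)
Op 5: place WR@(3,0)
Op 6: place BR@(2,2)
Op 7: place BN@(0,2)
Op 8: remove (0,2)
Op 9: place BK@(1,2)
Per-piece attacks for W:
  WR@(3,0): attacks (3,1) (3,2) (3,3) (3,4) (4,0) (2,0) (1,0) (0,0)
Union (8 distinct): (0,0) (1,0) (2,0) (3,1) (3,2) (3,3) (3,4) (4,0)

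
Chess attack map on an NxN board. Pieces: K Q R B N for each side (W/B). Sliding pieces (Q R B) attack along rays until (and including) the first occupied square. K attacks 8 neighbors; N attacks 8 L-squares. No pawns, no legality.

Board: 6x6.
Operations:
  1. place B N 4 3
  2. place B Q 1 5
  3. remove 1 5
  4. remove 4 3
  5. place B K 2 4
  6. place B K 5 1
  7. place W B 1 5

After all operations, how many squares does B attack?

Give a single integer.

Op 1: place BN@(4,3)
Op 2: place BQ@(1,5)
Op 3: remove (1,5)
Op 4: remove (4,3)
Op 5: place BK@(2,4)
Op 6: place BK@(5,1)
Op 7: place WB@(1,5)
Per-piece attacks for B:
  BK@(2,4): attacks (2,5) (2,3) (3,4) (1,4) (3,5) (3,3) (1,5) (1,3)
  BK@(5,1): attacks (5,2) (5,0) (4,1) (4,2) (4,0)
Union (13 distinct): (1,3) (1,4) (1,5) (2,3) (2,5) (3,3) (3,4) (3,5) (4,0) (4,1) (4,2) (5,0) (5,2)

Answer: 13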